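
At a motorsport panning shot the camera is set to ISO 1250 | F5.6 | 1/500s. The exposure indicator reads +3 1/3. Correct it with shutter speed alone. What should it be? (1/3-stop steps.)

Overexposed by 3 1/3 stops → need 3 1/3 stops darker.
Shutter speed: 1/500 → 1/640 → 1/800 → 1/1000 → 1/1250 → 1/1600 → 1/2000 → 1/2500 → 1/3200 → 1/4000 → 1/5000.

1/5000s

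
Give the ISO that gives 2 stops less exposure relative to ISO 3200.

ISO: 3200 → 1600 → 800 — 2 stops dropped (darker).

ISO 800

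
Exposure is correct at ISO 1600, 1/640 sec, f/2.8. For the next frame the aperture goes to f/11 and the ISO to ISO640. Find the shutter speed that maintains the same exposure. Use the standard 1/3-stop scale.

Aperture: f/2.8 → f/3.2 → f/3.5 → f/4 → f/4.5 → f/5 → f/5.6 → f/6.3 → f/7.1 → f/8 → f/9 → f/10 → f/11 — 4 stops stopped down (darker).
ISO: 1600 → 1250 → 1000 → 800 → 640 — 1 1/3 stops dropped (darker).
Net change so far: 5 1/3 stops darker. Offset with the shutter speed: 1/640 → 1/500 → 1/400 → 1/320 → 1/250 → 1/200 → 1/160 → 1/125 → 1/100 → 1/80 → 1/60 → 1/50 → 1/40 → 1/30 → 1/25 → 1/20 → 1/15.

1/15s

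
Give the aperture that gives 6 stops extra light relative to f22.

Aperture: f/22 → f/16 → f/11 → f/8 → f/5.6 → f/4 → f/2.8 — 6 stops wider (brighter).

f/2.8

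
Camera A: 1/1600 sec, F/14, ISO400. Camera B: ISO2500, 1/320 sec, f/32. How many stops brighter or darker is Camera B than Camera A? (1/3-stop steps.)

2 2/3 stops brighter

Aperture: f/14 → f/16 → f/18 → f/20 → f/22 → f/25 → f/29 → f/32 — 2 1/3 stops smaller aperture (darker).
Shutter speed: 1/1600 → 1/1250 → 1/1000 → 1/800 → 1/640 → 1/500 → 1/400 → 1/320 — 2 1/3 stops longer (brighter).
ISO: 400 → 500 → 640 → 800 → 1000 → 1250 → 1600 → 2000 → 2500 — 2 2/3 stops raised (brighter).
Net: −2 1/3 +2 1/3 +2 2/3 = +2 2/3 stops.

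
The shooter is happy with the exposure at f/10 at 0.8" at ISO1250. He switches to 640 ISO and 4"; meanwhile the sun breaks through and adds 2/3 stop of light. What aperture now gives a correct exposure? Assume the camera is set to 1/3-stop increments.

f/20

Scene light: 2/3 stop brighter.
ISO: 1250 → 1000 → 800 → 640 — 1 stop lower (darker).
Shutter speed: 0.8 → 1 → 1.3 → 1.6 → 2 → 2.5 → 3.2 → 4 — 2 1/3 stops slower (brighter).
Net so far: 2 stops brighter. Aperture: f/10 → f/11 → f/13 → f/14 → f/16 → f/18 → f/20.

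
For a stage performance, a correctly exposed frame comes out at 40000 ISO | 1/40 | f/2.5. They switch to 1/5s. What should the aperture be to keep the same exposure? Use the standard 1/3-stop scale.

f/7.1

Shutter speed: 1/40 → 1/30 → 1/25 → 1/20 → 1/15 → 1/13 → 1/10 → 1/8 → 1/6 → 1/5 — 3 stops slower (brighter).
Need 3 stops darker from the aperture: f/2.5 → f/2.8 → f/3.2 → f/3.5 → f/4 → f/4.5 → f/5 → f/5.6 → f/6.3 → f/7.1.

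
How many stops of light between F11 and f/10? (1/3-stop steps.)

1/3 stop

f/11 → f/10 — count the steps: 1 third-stops = 1/3 stop.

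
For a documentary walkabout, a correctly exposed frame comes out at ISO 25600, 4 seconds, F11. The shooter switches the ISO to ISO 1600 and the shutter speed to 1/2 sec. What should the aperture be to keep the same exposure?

f/1.0

ISO: 25600 → 12800 → 6400 → 3200 → 1600 — 4 stops lower (darker).
Shutter speed: 4 → 2 → 1 → 1/2 — 3 stops shorter (darker).
Net change so far: 7 stops darker. Offset with the aperture: f/11 → f/8 → f/5.6 → f/4 → f/2.8 → f/2 → f/1.4 → f/1.0.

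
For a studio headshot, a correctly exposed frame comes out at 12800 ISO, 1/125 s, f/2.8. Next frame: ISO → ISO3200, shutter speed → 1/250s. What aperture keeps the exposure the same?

ISO: 12800 → 6400 → 3200 — 2 stops dropped (darker).
Shutter speed: 1/125 → 1/250 — 1 stop shorter (darker).
Net change so far: 3 stops darker. Offset with the aperture: f/2.8 → f/2 → f/1.4 → f/1.0.

f/1.0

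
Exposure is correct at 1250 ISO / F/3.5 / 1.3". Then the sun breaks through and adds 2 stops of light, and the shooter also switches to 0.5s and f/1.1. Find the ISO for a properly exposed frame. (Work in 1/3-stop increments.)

Scene light: 2 stops brighter.
Shutter speed: 1.3 → 1 → 0.8 → 0.6 → 0.5 — 1 1/3 stops faster (darker).
Aperture: f/3.5 → f/3.2 → f/2.8 → f/2.5 → f/2.2 → f/2 → f/1.8 → f/1.6 → f/1.4 → f/1.2 → f/1.1 — 3 1/3 stops opened up (brighter).
Net so far: 4 stops brighter. ISO: 1250 → 1000 → 800 → 640 → 500 → 400 → 320 → 250 → 200 → 160 → 125 → 100 → 80.

ISO 80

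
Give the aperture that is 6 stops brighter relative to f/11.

Aperture: f/11 → f/8 → f/5.6 → f/4 → f/2.8 → f/2 → f/1.4 — 6 stops larger aperture (brighter).

f/1.4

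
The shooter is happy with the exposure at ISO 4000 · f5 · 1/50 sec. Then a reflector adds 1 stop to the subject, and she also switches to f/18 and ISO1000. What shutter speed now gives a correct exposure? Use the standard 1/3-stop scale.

0.5 s

Scene light: 1 stop brighter.
Aperture: f/5 → f/5.6 → f/6.3 → f/7.1 → f/8 → f/9 → f/10 → f/11 → f/13 → f/14 → f/16 → f/18 — 3 2/3 stops narrower (darker).
ISO: 4000 → 3200 → 2500 → 2000 → 1600 → 1250 → 1000 — 2 stops lower (darker).
Net so far: 4 2/3 stops darker. Shutter speed: 1/50 → 1/40 → 1/30 → 1/25 → 1/20 → 1/15 → 1/13 → 1/10 → 1/8 → 1/6 → 1/5 → 1/4 → 0.3 → 0.4 → 0.5.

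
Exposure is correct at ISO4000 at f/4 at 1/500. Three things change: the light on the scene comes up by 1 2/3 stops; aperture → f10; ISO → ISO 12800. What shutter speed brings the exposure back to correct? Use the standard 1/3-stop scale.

Scene light: 1 2/3 stops brighter.
Aperture: f/4 → f/4.5 → f/5 → f/5.6 → f/6.3 → f/7.1 → f/8 → f/9 → f/10 — 2 2/3 stops smaller aperture (darker).
ISO: 4000 → 5000 → 6400 → 8000 → 10000 → 12800 — 1 2/3 stops higher (brighter).
Net so far: 2/3 stop brighter. Shutter speed: 1/500 → 1/640 → 1/800.

1/800s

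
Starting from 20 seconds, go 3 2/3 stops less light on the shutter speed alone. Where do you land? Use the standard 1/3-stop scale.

Shutter speed: 20 → 15 → 13 → 10 → 8 → 6 → 5 → 4 → 3.2 → 2.5 → 2 → 1.6 — 3 2/3 stops shorter (darker).

1.6 s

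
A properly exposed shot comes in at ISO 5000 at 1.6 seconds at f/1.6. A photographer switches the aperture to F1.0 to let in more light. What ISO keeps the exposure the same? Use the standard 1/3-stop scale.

ISO 2000

Aperture: f/1.6 → f/1.4 → f/1.2 → f/1.1 → f/1.0 — 1 1/3 stops opened up (brighter).
Need 1 1/3 stops darker from the ISO: 5000 → 4000 → 3200 → 2500 → 2000.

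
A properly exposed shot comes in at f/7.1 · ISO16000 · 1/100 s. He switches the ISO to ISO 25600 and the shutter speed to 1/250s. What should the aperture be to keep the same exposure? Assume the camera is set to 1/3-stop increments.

f/5.6

ISO: 16000 → 20000 → 25600 — 2/3 stop higher (brighter).
Shutter speed: 1/100 → 1/125 → 1/160 → 1/200 → 1/250 — 1 1/3 stops shorter (darker).
Net change so far: 2/3 stop darker. Offset with the aperture: f/7.1 → f/6.3 → f/5.6.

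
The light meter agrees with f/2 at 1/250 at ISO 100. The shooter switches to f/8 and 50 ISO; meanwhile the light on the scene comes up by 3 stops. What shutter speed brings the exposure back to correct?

Scene light: 3 stops brighter.
Aperture: f/2 → f/2.8 → f/4 → f/5.6 → f/8 — 4 stops narrower (darker).
ISO: 100 → 50 — 1 stop dropped (darker).
Net so far: 2 stops darker. Shutter speed: 1/250 → 1/125 → 1/60.

1/60s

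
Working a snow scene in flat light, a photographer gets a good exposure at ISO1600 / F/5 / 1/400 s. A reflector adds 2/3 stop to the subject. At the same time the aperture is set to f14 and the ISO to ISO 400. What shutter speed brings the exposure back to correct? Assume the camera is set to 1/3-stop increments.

1/20s

Scene light: 2/3 stop brighter.
Aperture: f/5 → f/5.6 → f/6.3 → f/7.1 → f/8 → f/9 → f/10 → f/11 → f/13 → f/14 — 3 stops narrower (darker).
ISO: 1600 → 1250 → 1000 → 800 → 640 → 500 → 400 — 2 stops lower (darker).
Net so far: 4 1/3 stops darker. Shutter speed: 1/400 → 1/320 → 1/250 → 1/200 → 1/160 → 1/125 → 1/100 → 1/80 → 1/60 → 1/50 → 1/40 → 1/30 → 1/25 → 1/20.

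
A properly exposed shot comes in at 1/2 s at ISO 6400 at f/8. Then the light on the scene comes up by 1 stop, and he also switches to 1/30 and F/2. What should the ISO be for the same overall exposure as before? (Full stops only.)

Scene light: 1 stop brighter.
Shutter speed: 1/2 → 1/4 → 1/8 → 1/15 → 1/30 — 4 stops shorter (darker).
Aperture: f/8 → f/5.6 → f/4 → f/2.8 → f/2 — 4 stops wider (brighter).
Net so far: 1 stop brighter. ISO: 6400 → 3200.

ISO 3200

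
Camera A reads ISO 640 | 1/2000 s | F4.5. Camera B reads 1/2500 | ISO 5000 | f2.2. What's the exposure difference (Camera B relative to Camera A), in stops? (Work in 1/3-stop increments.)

4 2/3 stops brighter

Aperture: f/4.5 → f/4 → f/3.5 → f/3.2 → f/2.8 → f/2.5 → f/2.2 — 2 stops wider (brighter).
Shutter speed: 1/2000 → 1/2500 — 1/3 stop faster (darker).
ISO: 640 → 800 → 1000 → 1250 → 1600 → 2000 → 2500 → 3200 → 4000 → 5000 — 3 stops raised (brighter).
Net: +2 −1/3 +3 = +4 2/3 stops.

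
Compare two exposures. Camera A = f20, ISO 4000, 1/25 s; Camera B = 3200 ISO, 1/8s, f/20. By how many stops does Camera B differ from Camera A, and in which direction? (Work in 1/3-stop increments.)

Aperture: unchanged.
Shutter speed: 1/25 → 1/20 → 1/15 → 1/13 → 1/10 → 1/8 — 1 2/3 stops longer (brighter).
ISO: 4000 → 3200 — 1/3 stop dropped (darker).
Net: +1 2/3 −1/3 = +1 1/3 stops.

1 1/3 stops brighter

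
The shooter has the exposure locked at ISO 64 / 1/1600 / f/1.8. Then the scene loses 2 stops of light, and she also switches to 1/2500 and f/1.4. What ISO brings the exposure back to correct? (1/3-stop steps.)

ISO 250

Scene light: 2 stops darker.
Shutter speed: 1/1600 → 1/2000 → 1/2500 — 2/3 stop faster (darker).
Aperture: f/1.8 → f/1.6 → f/1.4 — 2/3 stop larger aperture (brighter).
Net so far: 2 stops darker. ISO: 64 → 80 → 100 → 125 → 160 → 200 → 250.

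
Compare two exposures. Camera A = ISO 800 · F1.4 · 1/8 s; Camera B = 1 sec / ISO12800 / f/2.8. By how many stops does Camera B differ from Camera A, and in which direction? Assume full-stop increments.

5 stops brighter

Aperture: f/1.4 → f/2 → f/2.8 — 2 stops stopped down (darker).
Shutter speed: 1/8 → 1/4 → 1/2 → 1 — 3 stops slower (brighter).
ISO: 800 → 1600 → 3200 → 6400 → 12800 — 4 stops raised (brighter).
Net: −2 +3 +4 = +5 stops.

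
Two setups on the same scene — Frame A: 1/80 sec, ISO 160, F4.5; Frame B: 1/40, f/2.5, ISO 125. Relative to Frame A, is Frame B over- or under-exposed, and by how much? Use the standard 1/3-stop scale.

Aperture: f/4.5 → f/4 → f/3.5 → f/3.2 → f/2.8 → f/2.5 — 1 2/3 stops larger aperture (brighter).
Shutter speed: 1/80 → 1/60 → 1/50 → 1/40 — 1 stop longer (brighter).
ISO: 160 → 125 — 1/3 stop lower (darker).
Net: +1 2/3 +1 −1/3 = +2 1/3 stops.

2 1/3 stops brighter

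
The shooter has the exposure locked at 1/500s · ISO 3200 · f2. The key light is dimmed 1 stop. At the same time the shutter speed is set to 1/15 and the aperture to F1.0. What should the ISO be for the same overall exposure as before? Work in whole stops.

ISO 50

Scene light: 1 stop darker.
Shutter speed: 1/500 → 1/250 → 1/125 → 1/60 → 1/30 → 1/15 — 5 stops slower (brighter).
Aperture: f/2 → f/1.4 → f/1.0 — 2 stops wider (brighter).
Net so far: 6 stops brighter. ISO: 3200 → 1600 → 800 → 400 → 200 → 100 → 50.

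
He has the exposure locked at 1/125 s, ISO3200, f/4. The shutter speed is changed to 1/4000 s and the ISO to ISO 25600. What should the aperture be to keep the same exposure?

f/2

Shutter speed: 1/125 → 1/250 → 1/500 → 1/1000 → 1/2000 → 1/4000 — 5 stops shorter (darker).
ISO: 3200 → 6400 → 12800 → 25600 — 3 stops raised (brighter).
Net change so far: 2 stops darker. Offset with the aperture: f/4 → f/2.8 → f/2.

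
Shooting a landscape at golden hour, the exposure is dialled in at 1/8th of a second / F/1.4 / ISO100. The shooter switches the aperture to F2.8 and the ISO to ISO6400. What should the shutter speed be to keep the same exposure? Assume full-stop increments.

Aperture: f/1.4 → f/2 → f/2.8 — 2 stops stopped down (darker).
ISO: 100 → 200 → 400 → 800 → 1600 → 3200 → 6400 — 6 stops higher (brighter).
Net change so far: 4 stops brighter. Offset with the shutter speed: 1/8 → 1/15 → 1/30 → 1/60 → 1/125.

1/125s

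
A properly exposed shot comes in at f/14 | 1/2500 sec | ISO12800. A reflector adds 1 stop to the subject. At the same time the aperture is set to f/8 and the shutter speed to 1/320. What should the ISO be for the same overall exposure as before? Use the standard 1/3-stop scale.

ISO 250

Scene light: 1 stop brighter.
Aperture: f/14 → f/13 → f/11 → f/10 → f/9 → f/8 — 1 2/3 stops opened up (brighter).
Shutter speed: 1/2500 → 1/2000 → 1/1600 → 1/1250 → 1/1000 → 1/800 → 1/640 → 1/500 → 1/400 → 1/320 — 3 stops longer (brighter).
Net so far: 5 2/3 stops brighter. ISO: 12800 → 10000 → 8000 → 6400 → 5000 → 4000 → 3200 → 2500 → 2000 → 1600 → 1250 → 1000 → 800 → 640 → 500 → 400 → 320 → 250.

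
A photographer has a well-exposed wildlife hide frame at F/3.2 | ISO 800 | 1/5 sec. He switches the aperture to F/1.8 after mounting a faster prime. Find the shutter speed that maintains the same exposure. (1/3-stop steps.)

1/15s

Aperture: f/3.2 → f/2.8 → f/2.5 → f/2.2 → f/2 → f/1.8 — 1 2/3 stops larger aperture (brighter).
Need 1 2/3 stops darker from the shutter speed: 1/5 → 1/6 → 1/8 → 1/10 → 1/13 → 1/15.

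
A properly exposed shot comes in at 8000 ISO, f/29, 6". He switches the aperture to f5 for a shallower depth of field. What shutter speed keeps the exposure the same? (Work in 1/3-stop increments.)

1/5s

Aperture: f/29 → f/25 → f/22 → f/20 → f/18 → f/16 → f/14 → f/13 → f/11 → f/10 → f/9 → f/8 → f/7.1 → f/6.3 → f/5.6 → f/5 — 5 stops opened up (brighter).
Need 5 stops darker from the shutter speed: 6 → 5 → 4 → 3.2 → 2.5 → 2 → 1.6 → 1.3 → 1 → 0.8 → 0.6 → 0.5 → 0.4 → 0.3 → 1/4 → 1/5.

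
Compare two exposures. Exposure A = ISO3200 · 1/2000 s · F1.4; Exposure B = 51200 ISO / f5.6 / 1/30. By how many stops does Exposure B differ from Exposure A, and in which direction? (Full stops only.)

6 stops brighter

Aperture: f/1.4 → f/2 → f/2.8 → f/4 → f/5.6 — 4 stops smaller aperture (darker).
Shutter speed: 1/2000 → 1/1000 → 1/500 → 1/250 → 1/125 → 1/60 → 1/30 — 6 stops longer (brighter).
ISO: 3200 → 6400 → 12800 → 25600 → 51200 — 4 stops higher (brighter).
Net: −4 +6 +4 = +6 stops.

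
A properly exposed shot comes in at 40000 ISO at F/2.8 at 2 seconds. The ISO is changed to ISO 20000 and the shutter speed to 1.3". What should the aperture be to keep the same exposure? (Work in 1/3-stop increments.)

f/1.6

ISO: 40000 → 32000 → 25600 → 20000 — 1 stop dropped (darker).
Shutter speed: 2 → 1.6 → 1.3 — 2/3 stop faster (darker).
Net change so far: 1 2/3 stops darker. Offset with the aperture: f/2.8 → f/2.5 → f/2.2 → f/2 → f/1.8 → f/1.6.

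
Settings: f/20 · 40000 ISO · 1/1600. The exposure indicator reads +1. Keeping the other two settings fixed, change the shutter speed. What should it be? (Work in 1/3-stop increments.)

Overexposed by 1 stop → need 1 stop darker.
Shutter speed: 1/1600 → 1/2000 → 1/2500 → 1/3200.

1/3200s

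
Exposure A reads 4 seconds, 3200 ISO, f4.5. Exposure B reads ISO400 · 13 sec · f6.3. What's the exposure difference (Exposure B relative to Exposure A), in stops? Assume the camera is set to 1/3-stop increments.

2 1/3 stops darker

Aperture: f/4.5 → f/5 → f/5.6 → f/6.3 — 1 stop stopped down (darker).
Shutter speed: 4 → 5 → 6 → 8 → 10 → 13 — 1 2/3 stops longer (brighter).
ISO: 3200 → 2500 → 2000 → 1600 → 1250 → 1000 → 800 → 640 → 500 → 400 — 3 stops dropped (darker).
Net: −1 +1 2/3 −3 = −2 1/3 stops.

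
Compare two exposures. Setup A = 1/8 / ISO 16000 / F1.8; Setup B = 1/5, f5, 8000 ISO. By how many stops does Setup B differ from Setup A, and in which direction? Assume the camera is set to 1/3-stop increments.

3 1/3 stops darker

Aperture: f/1.8 → f/2 → f/2.2 → f/2.5 → f/2.8 → f/3.2 → f/3.5 → f/4 → f/4.5 → f/5 — 3 stops smaller aperture (darker).
Shutter speed: 1/8 → 1/6 → 1/5 — 2/3 stop longer (brighter).
ISO: 16000 → 12800 → 10000 → 8000 — 1 stop dropped (darker).
Net: −3 +2/3 −1 = −3 1/3 stops.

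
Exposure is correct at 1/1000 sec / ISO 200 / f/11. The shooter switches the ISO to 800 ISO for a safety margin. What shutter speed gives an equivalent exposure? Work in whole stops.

ISO: 200 → 400 → 800 — 2 stops raised (brighter).
Need 2 stops darker from the shutter speed: 1/1000 → 1/2000 → 1/4000.

1/4000s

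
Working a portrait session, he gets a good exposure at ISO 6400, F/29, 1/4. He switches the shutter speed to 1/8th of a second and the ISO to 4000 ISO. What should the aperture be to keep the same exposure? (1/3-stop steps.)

Shutter speed: 1/4 → 1/5 → 1/6 → 1/8 — 1 stop faster (darker).
ISO: 6400 → 5000 → 4000 — 2/3 stop lower (darker).
Net change so far: 1 2/3 stops darker. Offset with the aperture: f/29 → f/25 → f/22 → f/20 → f/18 → f/16.

f/16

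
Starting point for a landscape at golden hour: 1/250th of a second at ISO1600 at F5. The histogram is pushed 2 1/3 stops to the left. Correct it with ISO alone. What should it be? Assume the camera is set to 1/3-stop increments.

ISO 8000

Underexposed by 2 1/3 stops → need 2 1/3 stops brighter.
ISO: 1600 → 2000 → 2500 → 3200 → 4000 → 5000 → 6400 → 8000.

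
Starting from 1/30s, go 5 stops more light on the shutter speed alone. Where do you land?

Shutter speed: 1/30 → 1/15 → 1/8 → 1/4 → 1/2 → 1 — 5 stops slower (brighter).

1 s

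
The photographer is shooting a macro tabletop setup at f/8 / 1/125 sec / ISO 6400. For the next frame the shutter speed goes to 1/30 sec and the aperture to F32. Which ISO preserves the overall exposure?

ISO 25600

Shutter speed: 1/125 → 1/60 → 1/30 — 2 stops slower (brighter).
Aperture: f/8 → f/11 → f/16 → f/22 → f/32 — 4 stops smaller aperture (darker).
Net change so far: 2 stops darker. Offset with the ISO: 6400 → 12800 → 25600.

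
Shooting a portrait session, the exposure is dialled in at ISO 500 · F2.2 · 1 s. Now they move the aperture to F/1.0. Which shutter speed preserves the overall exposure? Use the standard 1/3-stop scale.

Aperture: f/2.2 → f/2 → f/1.8 → f/1.6 → f/1.4 → f/1.2 → f/1.1 → f/1.0 — 2 1/3 stops larger aperture (brighter).
Need 2 1/3 stops darker from the shutter speed: 1 → 0.8 → 0.6 → 0.5 → 0.4 → 0.3 → 1/4 → 1/5.

1/5s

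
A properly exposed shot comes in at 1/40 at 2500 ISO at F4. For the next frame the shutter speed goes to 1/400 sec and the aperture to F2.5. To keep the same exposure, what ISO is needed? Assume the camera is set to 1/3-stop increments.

Shutter speed: 1/40 → 1/50 → 1/60 → 1/80 → 1/100 → 1/125 → 1/160 → 1/200 → 1/250 → 1/320 → 1/400 — 3 1/3 stops shorter (darker).
Aperture: f/4 → f/3.5 → f/3.2 → f/2.8 → f/2.5 — 1 1/3 stops larger aperture (brighter).
Net change so far: 2 stops darker. Offset with the ISO: 2500 → 3200 → 4000 → 5000 → 6400 → 8000 → 10000.

ISO 10000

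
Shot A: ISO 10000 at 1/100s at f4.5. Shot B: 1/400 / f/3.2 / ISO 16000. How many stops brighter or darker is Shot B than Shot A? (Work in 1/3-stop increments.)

1/3 stop darker

Aperture: f/4.5 → f/4 → f/3.5 → f/3.2 — 1 stop opened up (brighter).
Shutter speed: 1/100 → 1/125 → 1/160 → 1/200 → 1/250 → 1/320 → 1/400 — 2 stops shorter (darker).
ISO: 10000 → 12800 → 16000 — 2/3 stop raised (brighter).
Net: +1 −2 +2/3 = −1/3 stops.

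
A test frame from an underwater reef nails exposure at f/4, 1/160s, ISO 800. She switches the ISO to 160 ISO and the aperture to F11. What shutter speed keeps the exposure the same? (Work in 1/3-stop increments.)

ISO: 800 → 640 → 500 → 400 → 320 → 250 → 200 → 160 — 2 1/3 stops dropped (darker).
Aperture: f/4 → f/4.5 → f/5 → f/5.6 → f/6.3 → f/7.1 → f/8 → f/9 → f/10 → f/11 — 3 stops narrower (darker).
Net change so far: 5 1/3 stops darker. Offset with the shutter speed: 1/160 → 1/125 → 1/100 → 1/80 → 1/60 → 1/50 → 1/40 → 1/30 → 1/25 → 1/20 → 1/15 → 1/13 → 1/10 → 1/8 → 1/6 → 1/5 → 1/4.

1/4s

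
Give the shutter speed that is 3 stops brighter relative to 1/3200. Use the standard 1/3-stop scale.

1/400s

Shutter speed: 1/3200 → 1/2500 → 1/2000 → 1/1600 → 1/1250 → 1/1000 → 1/800 → 1/640 → 1/500 → 1/400 — 3 stops slower (brighter).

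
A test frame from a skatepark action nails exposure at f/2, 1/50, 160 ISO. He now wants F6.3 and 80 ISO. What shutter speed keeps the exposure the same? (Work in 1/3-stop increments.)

0.4 s

Aperture: f/2 → f/2.2 → f/2.5 → f/2.8 → f/3.2 → f/3.5 → f/4 → f/4.5 → f/5 → f/5.6 → f/6.3 — 3 1/3 stops smaller aperture (darker).
ISO: 160 → 125 → 100 → 80 — 1 stop dropped (darker).
Net change so far: 4 1/3 stops darker. Offset with the shutter speed: 1/50 → 1/40 → 1/30 → 1/25 → 1/20 → 1/15 → 1/13 → 1/10 → 1/8 → 1/6 → 1/5 → 1/4 → 0.3 → 0.4.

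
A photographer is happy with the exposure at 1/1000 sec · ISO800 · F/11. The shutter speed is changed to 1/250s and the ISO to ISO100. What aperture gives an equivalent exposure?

Shutter speed: 1/1000 → 1/500 → 1/250 — 2 stops longer (brighter).
ISO: 800 → 400 → 200 → 100 — 3 stops lower (darker).
Net change so far: 1 stop darker. Offset with the aperture: f/11 → f/8.

f/8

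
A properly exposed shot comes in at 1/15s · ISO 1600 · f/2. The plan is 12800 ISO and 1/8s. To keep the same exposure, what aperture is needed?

ISO: 1600 → 3200 → 6400 → 12800 — 3 stops higher (brighter).
Shutter speed: 1/15 → 1/8 — 1 stop longer (brighter).
Net change so far: 4 stops brighter. Offset with the aperture: f/2 → f/2.8 → f/4 → f/5.6 → f/8.

f/8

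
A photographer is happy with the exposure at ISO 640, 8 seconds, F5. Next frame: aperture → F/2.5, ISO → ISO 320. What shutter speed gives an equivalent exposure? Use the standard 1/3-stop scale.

Aperture: f/5 → f/4.5 → f/4 → f/3.5 → f/3.2 → f/2.8 → f/2.5 — 2 stops larger aperture (brighter).
ISO: 640 → 500 → 400 → 320 — 1 stop lower (darker).
Net change so far: 1 stop brighter. Offset with the shutter speed: 8 → 6 → 5 → 4.

4 s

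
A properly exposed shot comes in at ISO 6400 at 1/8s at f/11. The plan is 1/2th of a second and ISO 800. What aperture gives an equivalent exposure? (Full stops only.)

f/8

Shutter speed: 1/8 → 1/4 → 1/2 — 2 stops longer (brighter).
ISO: 6400 → 3200 → 1600 → 800 — 3 stops lower (darker).
Net change so far: 1 stop darker. Offset with the aperture: f/11 → f/8.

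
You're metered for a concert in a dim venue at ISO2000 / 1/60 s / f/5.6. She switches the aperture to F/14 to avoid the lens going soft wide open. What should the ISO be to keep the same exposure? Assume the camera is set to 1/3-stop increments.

Aperture: f/5.6 → f/6.3 → f/7.1 → f/8 → f/9 → f/10 → f/11 → f/13 → f/14 — 2 2/3 stops stopped down (darker).
Need 2 2/3 stops brighter from the ISO: 2000 → 2500 → 3200 → 4000 → 5000 → 6400 → 8000 → 10000 → 12800.

ISO 12800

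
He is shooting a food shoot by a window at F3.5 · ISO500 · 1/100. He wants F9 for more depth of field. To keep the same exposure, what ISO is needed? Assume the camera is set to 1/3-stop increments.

Aperture: f/3.5 → f/4 → f/4.5 → f/5 → f/5.6 → f/6.3 → f/7.1 → f/8 → f/9 — 2 2/3 stops smaller aperture (darker).
Need 2 2/3 stops brighter from the ISO: 500 → 640 → 800 → 1000 → 1250 → 1600 → 2000 → 2500 → 3200.

ISO 3200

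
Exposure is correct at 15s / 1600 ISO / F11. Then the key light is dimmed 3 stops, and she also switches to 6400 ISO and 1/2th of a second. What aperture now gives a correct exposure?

Scene light: 3 stops darker.
ISO: 1600 → 3200 → 6400 — 2 stops raised (brighter).
Shutter speed: 15 → 8 → 4 → 2 → 1 → 1/2 — 5 stops shorter (darker).
Net so far: 6 stops darker. Aperture: f/11 → f/8 → f/5.6 → f/4 → f/2.8 → f/2 → f/1.4.

f/1.4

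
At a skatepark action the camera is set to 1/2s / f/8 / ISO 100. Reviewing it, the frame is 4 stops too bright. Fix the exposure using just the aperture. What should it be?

Overexposed by 4 stops → need 4 stops darker.
Aperture: f/8 → f/11 → f/16 → f/22 → f/32.

f/32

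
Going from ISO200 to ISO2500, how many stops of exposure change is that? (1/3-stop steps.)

200 → 250 → 320 → 400 → 500 → 640 → 800 → 1000 → 1250 → 1600 → 2000 → 2500 — count the steps: 11 third-stops = 3 2/3 stops.

3 2/3 stops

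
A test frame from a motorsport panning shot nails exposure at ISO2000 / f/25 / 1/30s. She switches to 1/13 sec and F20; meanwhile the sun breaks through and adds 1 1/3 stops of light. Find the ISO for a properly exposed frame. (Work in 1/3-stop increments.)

ISO 200

Scene light: 1 1/3 stops brighter.
Shutter speed: 1/30 → 1/25 → 1/20 → 1/15 → 1/13 — 1 1/3 stops longer (brighter).
Aperture: f/25 → f/22 → f/20 — 2/3 stop larger aperture (brighter).
Net so far: 3 1/3 stops brighter. ISO: 2000 → 1600 → 1250 → 1000 → 800 → 640 → 500 → 400 → 320 → 250 → 200.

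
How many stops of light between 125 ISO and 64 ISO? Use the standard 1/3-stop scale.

125 → 100 → 80 → 64 — count the steps: 3 third-stops = 1 stop.

1 stop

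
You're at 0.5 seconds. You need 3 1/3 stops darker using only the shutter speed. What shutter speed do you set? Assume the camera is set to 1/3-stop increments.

1/20s

Shutter speed: 0.5 → 0.4 → 0.3 → 1/4 → 1/5 → 1/6 → 1/8 → 1/10 → 1/13 → 1/15 → 1/20 — 3 1/3 stops faster (darker).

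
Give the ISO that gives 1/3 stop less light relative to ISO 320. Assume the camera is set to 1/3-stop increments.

ISO 250

ISO: 320 → 250 — 1/3 stop dropped (darker).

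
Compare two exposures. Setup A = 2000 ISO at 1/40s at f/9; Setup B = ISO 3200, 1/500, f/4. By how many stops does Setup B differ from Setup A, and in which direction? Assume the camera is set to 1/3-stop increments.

Aperture: f/9 → f/8 → f/7.1 → f/6.3 → f/5.6 → f/5 → f/4.5 → f/4 — 2 1/3 stops opened up (brighter).
Shutter speed: 1/40 → 1/50 → 1/60 → 1/80 → 1/100 → 1/125 → 1/160 → 1/200 → 1/250 → 1/320 → 1/400 → 1/500 — 3 2/3 stops shorter (darker).
ISO: 2000 → 2500 → 3200 — 2/3 stop higher (brighter).
Net: +2 1/3 −3 2/3 +2/3 = −2/3 stops.

2/3 stop darker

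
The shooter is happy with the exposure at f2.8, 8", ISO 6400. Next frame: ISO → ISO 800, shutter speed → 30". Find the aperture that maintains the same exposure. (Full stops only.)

ISO: 6400 → 3200 → 1600 → 800 — 3 stops lower (darker).
Shutter speed: 8 → 15 → 30 — 2 stops slower (brighter).
Net change so far: 1 stop darker. Offset with the aperture: f/2.8 → f/2.

f/2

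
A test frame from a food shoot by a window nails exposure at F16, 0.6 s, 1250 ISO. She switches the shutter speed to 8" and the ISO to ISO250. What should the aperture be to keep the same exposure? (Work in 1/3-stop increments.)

f/25

Shutter speed: 0.6 → 0.8 → 1 → 1.3 → 1.6 → 2 → 2.5 → 3.2 → 4 → 5 → 6 → 8 — 3 2/3 stops slower (brighter).
ISO: 1250 → 1000 → 800 → 640 → 500 → 400 → 320 → 250 — 2 1/3 stops dropped (darker).
Net change so far: 1 1/3 stops brighter. Offset with the aperture: f/16 → f/18 → f/20 → f/22 → f/25.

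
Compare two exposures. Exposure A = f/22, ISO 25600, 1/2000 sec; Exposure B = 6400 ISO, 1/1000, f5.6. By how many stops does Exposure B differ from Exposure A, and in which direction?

3 stops brighter

Aperture: f/22 → f/16 → f/11 → f/8 → f/5.6 — 4 stops wider (brighter).
Shutter speed: 1/2000 → 1/1000 — 1 stop slower (brighter).
ISO: 25600 → 12800 → 6400 — 2 stops dropped (darker).
Net: +4 +1 −2 = +3 stops.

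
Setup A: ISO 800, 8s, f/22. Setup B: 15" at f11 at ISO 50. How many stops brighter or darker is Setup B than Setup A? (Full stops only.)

1 stop darker

Aperture: f/22 → f/16 → f/11 — 2 stops opened up (brighter).
Shutter speed: 8 → 15 — 1 stop longer (brighter).
ISO: 800 → 400 → 200 → 100 → 50 — 4 stops dropped (darker).
Net: +2 +1 −4 = −1 stop.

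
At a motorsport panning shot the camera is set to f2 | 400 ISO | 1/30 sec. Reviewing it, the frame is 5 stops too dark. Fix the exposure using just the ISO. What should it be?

ISO 12800

Underexposed by 5 stops → need 5 stops brighter.
ISO: 400 → 800 → 1600 → 3200 → 6400 → 12800.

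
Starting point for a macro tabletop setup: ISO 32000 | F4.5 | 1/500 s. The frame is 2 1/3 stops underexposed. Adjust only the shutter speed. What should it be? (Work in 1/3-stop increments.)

Underexposed by 2 1/3 stops → need 2 1/3 stops brighter.
Shutter speed: 1/500 → 1/400 → 1/320 → 1/250 → 1/200 → 1/160 → 1/125 → 1/100.

1/100s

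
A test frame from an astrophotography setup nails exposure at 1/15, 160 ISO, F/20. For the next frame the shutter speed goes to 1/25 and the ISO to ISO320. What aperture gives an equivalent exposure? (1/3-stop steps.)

Shutter speed: 1/15 → 1/20 → 1/25 — 2/3 stop faster (darker).
ISO: 160 → 200 → 250 → 320 — 1 stop raised (brighter).
Net change so far: 1/3 stop brighter. Offset with the aperture: f/20 → f/22.

f/22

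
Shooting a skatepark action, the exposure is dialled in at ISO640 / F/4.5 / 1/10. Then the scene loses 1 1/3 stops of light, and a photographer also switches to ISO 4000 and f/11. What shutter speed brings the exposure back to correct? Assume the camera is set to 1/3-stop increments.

Scene light: 1 1/3 stops darker.
ISO: 640 → 800 → 1000 → 1250 → 1600 → 2000 → 2500 → 3200 → 4000 — 2 2/3 stops higher (brighter).
Aperture: f/4.5 → f/5 → f/5.6 → f/6.3 → f/7.1 → f/8 → f/9 → f/10 → f/11 — 2 2/3 stops narrower (darker).
Net so far: 1 1/3 stops darker. Shutter speed: 1/10 → 1/8 → 1/6 → 1/5 → 1/4.

1/4s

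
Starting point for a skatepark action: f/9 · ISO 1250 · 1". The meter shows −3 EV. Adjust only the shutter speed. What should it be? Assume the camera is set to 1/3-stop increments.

8 s

Underexposed by 3 stops → need 3 stops brighter.
Shutter speed: 1 → 1.3 → 1.6 → 2 → 2.5 → 3.2 → 4 → 5 → 6 → 8.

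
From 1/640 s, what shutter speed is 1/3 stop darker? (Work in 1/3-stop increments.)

Shutter speed: 1/640 → 1/800 — 1/3 stop faster (darker).

1/800s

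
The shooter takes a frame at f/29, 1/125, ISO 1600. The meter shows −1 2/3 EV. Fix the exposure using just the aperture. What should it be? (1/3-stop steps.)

f/16

Underexposed by 1 2/3 stops → need 1 2/3 stops brighter.
Aperture: f/29 → f/25 → f/22 → f/20 → f/18 → f/16.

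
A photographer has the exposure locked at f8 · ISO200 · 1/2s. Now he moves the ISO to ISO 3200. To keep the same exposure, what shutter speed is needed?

ISO: 200 → 400 → 800 → 1600 → 3200 — 4 stops higher (brighter).
Need 4 stops darker from the shutter speed: 1/2 → 1/4 → 1/8 → 1/15 → 1/30.

1/30s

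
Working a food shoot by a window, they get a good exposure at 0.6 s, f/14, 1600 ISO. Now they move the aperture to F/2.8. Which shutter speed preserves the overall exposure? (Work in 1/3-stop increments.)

1/40s

Aperture: f/14 → f/13 → f/11 → f/10 → f/9 → f/8 → f/7.1 → f/6.3 → f/5.6 → f/5 → f/4.5 → f/4 → f/3.5 → f/3.2 → f/2.8 — 4 2/3 stops opened up (brighter).
Need 4 2/3 stops darker from the shutter speed: 0.6 → 0.5 → 0.4 → 0.3 → 1/4 → 1/5 → 1/6 → 1/8 → 1/10 → 1/13 → 1/15 → 1/20 → 1/25 → 1/30 → 1/40.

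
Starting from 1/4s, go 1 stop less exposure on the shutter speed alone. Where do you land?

1/8s

Shutter speed: 1/4 → 1/8 — 1 stop shorter (darker).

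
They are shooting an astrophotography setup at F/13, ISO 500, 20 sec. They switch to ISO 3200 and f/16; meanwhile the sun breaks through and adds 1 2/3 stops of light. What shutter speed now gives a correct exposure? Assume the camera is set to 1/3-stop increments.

Scene light: 1 2/3 stops brighter.
ISO: 500 → 640 → 800 → 1000 → 1250 → 1600 → 2000 → 2500 → 3200 — 2 2/3 stops raised (brighter).
Aperture: f/13 → f/14 → f/16 — 2/3 stop smaller aperture (darker).
Net so far: 3 2/3 stops brighter. Shutter speed: 20 → 15 → 13 → 10 → 8 → 6 → 5 → 4 → 3.2 → 2.5 → 2 → 1.6.

1.6 s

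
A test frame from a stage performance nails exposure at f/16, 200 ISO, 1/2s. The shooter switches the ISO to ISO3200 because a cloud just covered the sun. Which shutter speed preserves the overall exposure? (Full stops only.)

ISO: 200 → 400 → 800 → 1600 → 3200 — 4 stops raised (brighter).
Need 4 stops darker from the shutter speed: 1/2 → 1/4 → 1/8 → 1/15 → 1/30.

1/30s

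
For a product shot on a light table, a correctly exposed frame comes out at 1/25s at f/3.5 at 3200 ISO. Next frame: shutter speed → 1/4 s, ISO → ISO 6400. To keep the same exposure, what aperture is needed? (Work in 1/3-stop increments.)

f/13

Shutter speed: 1/25 → 1/20 → 1/15 → 1/13 → 1/10 → 1/8 → 1/6 → 1/5 → 1/4 — 2 2/3 stops slower (brighter).
ISO: 3200 → 4000 → 5000 → 6400 — 1 stop raised (brighter).
Net change so far: 3 2/3 stops brighter. Offset with the aperture: f/3.5 → f/4 → f/4.5 → f/5 → f/5.6 → f/6.3 → f/7.1 → f/8 → f/9 → f/10 → f/11 → f/13.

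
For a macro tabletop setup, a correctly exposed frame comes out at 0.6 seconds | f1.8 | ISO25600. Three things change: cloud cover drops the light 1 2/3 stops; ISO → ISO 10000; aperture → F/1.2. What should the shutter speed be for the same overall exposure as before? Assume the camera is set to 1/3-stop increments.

2.5 s

Scene light: 1 2/3 stops darker.
ISO: 25600 → 20000 → 16000 → 12800 → 10000 — 1 1/3 stops dropped (darker).
Aperture: f/1.8 → f/1.6 → f/1.4 → f/1.2 — 1 stop wider (brighter).
Net so far: 2 stops darker. Shutter speed: 0.6 → 0.8 → 1 → 1.3 → 1.6 → 2 → 2.5.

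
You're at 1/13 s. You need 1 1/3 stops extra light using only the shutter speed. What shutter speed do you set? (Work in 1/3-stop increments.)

Shutter speed: 1/13 → 1/10 → 1/8 → 1/6 → 1/5 — 1 1/3 stops longer (brighter).

1/5s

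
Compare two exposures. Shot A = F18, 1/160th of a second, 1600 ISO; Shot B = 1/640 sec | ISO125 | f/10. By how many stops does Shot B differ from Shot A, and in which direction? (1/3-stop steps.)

Aperture: f/18 → f/16 → f/14 → f/13 → f/11 → f/10 — 1 2/3 stops opened up (brighter).
Shutter speed: 1/160 → 1/200 → 1/250 → 1/320 → 1/400 → 1/500 → 1/640 — 2 stops faster (darker).
ISO: 1600 → 1250 → 1000 → 800 → 640 → 500 → 400 → 320 → 250 → 200 → 160 → 125 — 3 2/3 stops dropped (darker).
Net: +1 2/3 −2 −3 2/3 = −4 stops.

4 stops darker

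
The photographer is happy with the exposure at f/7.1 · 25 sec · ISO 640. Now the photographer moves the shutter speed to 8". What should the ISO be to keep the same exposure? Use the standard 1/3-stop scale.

ISO 2000

Shutter speed: 25 → 20 → 15 → 13 → 10 → 8 — 1 2/3 stops shorter (darker).
Need 1 2/3 stops brighter from the ISO: 640 → 800 → 1000 → 1250 → 1600 → 2000.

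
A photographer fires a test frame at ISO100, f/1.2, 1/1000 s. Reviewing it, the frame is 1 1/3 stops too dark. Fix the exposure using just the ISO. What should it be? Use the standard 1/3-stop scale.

ISO 250

Underexposed by 1 1/3 stops → need 1 1/3 stops brighter.
ISO: 100 → 125 → 160 → 200 → 250.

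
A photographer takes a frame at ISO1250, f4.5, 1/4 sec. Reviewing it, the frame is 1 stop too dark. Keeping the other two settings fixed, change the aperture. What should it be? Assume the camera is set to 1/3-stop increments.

f/3.2

Underexposed by 1 stop → need 1 stop brighter.
Aperture: f/4.5 → f/4 → f/3.5 → f/3.2.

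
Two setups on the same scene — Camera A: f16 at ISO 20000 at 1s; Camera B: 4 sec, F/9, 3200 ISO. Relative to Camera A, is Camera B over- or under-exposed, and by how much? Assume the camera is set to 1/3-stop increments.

1 stop brighter

Aperture: f/16 → f/14 → f/13 → f/11 → f/10 → f/9 — 1 2/3 stops wider (brighter).
Shutter speed: 1 → 1.3 → 1.6 → 2 → 2.5 → 3.2 → 4 — 2 stops longer (brighter).
ISO: 20000 → 16000 → 12800 → 10000 → 8000 → 6400 → 5000 → 4000 → 3200 — 2 2/3 stops dropped (darker).
Net: +1 2/3 +2 −2 2/3 = +1 stop.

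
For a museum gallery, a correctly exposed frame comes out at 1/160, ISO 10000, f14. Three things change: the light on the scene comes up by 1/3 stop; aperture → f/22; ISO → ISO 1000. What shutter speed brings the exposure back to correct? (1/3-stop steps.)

Scene light: 1/3 stop brighter.
Aperture: f/14 → f/16 → f/18 → f/20 → f/22 — 1 1/3 stops narrower (darker).
ISO: 10000 → 8000 → 6400 → 5000 → 4000 → 3200 → 2500 → 2000 → 1600 → 1250 → 1000 — 3 1/3 stops dropped (darker).
Net so far: 4 1/3 stops darker. Shutter speed: 1/160 → 1/125 → 1/100 → 1/80 → 1/60 → 1/50 → 1/40 → 1/30 → 1/25 → 1/20 → 1/15 → 1/13 → 1/10 → 1/8.

1/8s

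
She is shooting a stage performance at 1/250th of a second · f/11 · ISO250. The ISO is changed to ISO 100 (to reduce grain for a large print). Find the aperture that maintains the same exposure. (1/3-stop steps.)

f/7.1

ISO: 250 → 200 → 160 → 125 → 100 — 1 1/3 stops lower (darker).
Need 1 1/3 stops brighter from the aperture: f/11 → f/10 → f/9 → f/8 → f/7.1.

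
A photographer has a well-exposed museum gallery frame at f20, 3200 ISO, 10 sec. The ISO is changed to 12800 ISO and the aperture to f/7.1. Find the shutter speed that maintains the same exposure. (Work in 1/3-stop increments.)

0.3 s

ISO: 3200 → 4000 → 5000 → 6400 → 8000 → 10000 → 12800 — 2 stops raised (brighter).
Aperture: f/20 → f/18 → f/16 → f/14 → f/13 → f/11 → f/10 → f/9 → f/8 → f/7.1 — 3 stops larger aperture (brighter).
Net change so far: 5 stops brighter. Offset with the shutter speed: 10 → 8 → 6 → 5 → 4 → 3.2 → 2.5 → 2 → 1.6 → 1.3 → 1 → 0.8 → 0.6 → 0.5 → 0.4 → 0.3.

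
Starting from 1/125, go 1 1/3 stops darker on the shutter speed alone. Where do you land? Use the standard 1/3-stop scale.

Shutter speed: 1/125 → 1/160 → 1/200 → 1/250 → 1/320 — 1 1/3 stops faster (darker).

1/320s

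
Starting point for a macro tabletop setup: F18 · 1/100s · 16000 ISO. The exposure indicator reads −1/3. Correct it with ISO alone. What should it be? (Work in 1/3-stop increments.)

ISO 20000

Underexposed by 1/3 stop → need 1/3 stop brighter.
ISO: 16000 → 20000.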